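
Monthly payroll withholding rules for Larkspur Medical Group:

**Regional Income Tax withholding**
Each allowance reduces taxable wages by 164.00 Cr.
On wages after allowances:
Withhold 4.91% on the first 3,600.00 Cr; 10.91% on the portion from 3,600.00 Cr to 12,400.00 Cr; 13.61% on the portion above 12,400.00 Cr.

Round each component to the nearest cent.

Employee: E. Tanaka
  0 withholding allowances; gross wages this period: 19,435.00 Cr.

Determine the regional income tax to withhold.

2,094.30 Cr

Regional Income Tax: taxable = 19,435.00 Cr
  1,136.84 Cr + 13.61% × (19,435.00 Cr − 12,400.00 Cr) = 1,136.84 Cr + 13.61% × 7,035.00 Cr = 2,094.30 Cr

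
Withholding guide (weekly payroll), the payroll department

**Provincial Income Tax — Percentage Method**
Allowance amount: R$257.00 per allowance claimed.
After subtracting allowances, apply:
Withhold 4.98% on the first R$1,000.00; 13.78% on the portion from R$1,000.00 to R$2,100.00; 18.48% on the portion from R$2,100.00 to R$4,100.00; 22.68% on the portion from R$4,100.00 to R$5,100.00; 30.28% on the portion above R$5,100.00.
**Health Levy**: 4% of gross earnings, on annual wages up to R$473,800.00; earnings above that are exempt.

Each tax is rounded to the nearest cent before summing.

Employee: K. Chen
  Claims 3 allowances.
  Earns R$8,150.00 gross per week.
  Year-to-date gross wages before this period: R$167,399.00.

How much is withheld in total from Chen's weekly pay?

R$1,813.86

Provincial Income Tax: taxable = R$8,150.00 − 3×R$257.00 = R$7,379.00
  R$797.78 + 30.28% × (R$7,379.00 − R$5,100.00) = R$797.78 + 30.28% × R$2,279.00 = R$1,487.86
Health Levy: 4% × R$8,150.00 = R$326.00
Total: R$1,487.86 + R$326.00 = R$1,813.86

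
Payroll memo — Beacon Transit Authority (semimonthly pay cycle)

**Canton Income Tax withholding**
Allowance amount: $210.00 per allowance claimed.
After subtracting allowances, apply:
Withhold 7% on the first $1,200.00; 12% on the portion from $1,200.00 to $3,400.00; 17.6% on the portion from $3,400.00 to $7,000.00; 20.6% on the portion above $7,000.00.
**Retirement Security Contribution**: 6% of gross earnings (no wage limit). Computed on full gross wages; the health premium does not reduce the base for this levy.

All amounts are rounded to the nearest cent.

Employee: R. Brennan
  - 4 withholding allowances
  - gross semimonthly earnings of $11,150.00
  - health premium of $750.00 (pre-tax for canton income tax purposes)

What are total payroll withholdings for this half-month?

Canton Income Tax: taxable = $11,150.00 − $750.00 − 4×$210.00 = $9,560.00
  $981.60 + 20.6% × ($9,560.00 − $7,000.00) = $981.60 + 20.6% × $2,560.00 = $1,508.96
Retirement Security Contribution: 6% × $11,150.00 = $669.00
Total: $1,508.96 + $669.00 = $2,177.96

$2,177.96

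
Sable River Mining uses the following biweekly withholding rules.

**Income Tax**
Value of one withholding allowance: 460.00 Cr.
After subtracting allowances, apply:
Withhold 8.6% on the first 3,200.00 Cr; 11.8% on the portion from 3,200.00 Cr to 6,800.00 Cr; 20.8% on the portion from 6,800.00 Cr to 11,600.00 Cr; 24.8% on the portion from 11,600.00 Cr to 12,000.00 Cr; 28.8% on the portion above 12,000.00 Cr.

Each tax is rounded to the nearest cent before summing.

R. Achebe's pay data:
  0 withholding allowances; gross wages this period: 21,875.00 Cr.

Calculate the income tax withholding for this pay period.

Income Tax: taxable = 21,875.00 Cr
  1,797.60 Cr + 28.8% × (21,875.00 Cr − 12,000.00 Cr) = 1,797.60 Cr + 28.8% × 9,875.00 Cr = 4,641.60 Cr

4,641.60 Cr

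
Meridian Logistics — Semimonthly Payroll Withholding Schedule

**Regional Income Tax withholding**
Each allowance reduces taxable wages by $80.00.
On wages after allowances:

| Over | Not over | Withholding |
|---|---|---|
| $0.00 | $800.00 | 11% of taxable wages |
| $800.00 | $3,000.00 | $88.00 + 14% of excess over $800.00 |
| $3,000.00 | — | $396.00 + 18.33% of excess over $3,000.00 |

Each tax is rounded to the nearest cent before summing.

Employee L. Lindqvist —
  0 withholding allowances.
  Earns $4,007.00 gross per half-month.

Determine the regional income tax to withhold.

$580.58

Regional Income Tax: taxable = $4,007.00
  $396.00 + 18.33% × ($4,007.00 − $3,000.00) = $396.00 + 18.33% × $1,007.00 = $580.58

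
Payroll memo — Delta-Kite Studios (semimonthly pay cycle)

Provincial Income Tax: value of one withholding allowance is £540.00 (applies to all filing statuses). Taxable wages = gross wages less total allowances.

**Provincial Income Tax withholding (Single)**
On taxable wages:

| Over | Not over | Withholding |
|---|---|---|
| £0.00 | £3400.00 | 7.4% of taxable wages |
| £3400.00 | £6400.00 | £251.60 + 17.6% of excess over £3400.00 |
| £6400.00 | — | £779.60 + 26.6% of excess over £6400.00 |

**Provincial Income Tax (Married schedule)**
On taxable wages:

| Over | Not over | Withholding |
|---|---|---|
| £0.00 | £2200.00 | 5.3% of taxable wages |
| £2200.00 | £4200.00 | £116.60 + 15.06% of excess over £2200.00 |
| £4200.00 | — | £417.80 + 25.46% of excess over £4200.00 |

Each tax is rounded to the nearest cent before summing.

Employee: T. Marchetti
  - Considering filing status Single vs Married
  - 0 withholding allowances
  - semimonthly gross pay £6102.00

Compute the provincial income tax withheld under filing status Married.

£902.05

Provincial Income Tax (Married): taxable = £6102.00
  £417.80 + 25.46% × (£6102.00 − £4200.00) = £417.80 + 25.46% × £1902.00 = £902.05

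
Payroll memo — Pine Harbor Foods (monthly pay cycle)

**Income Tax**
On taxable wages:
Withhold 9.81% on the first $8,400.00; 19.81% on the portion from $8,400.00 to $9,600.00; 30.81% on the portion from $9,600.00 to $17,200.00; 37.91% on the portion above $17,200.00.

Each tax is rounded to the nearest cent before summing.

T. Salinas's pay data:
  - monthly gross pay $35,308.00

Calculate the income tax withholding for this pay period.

$10,268.06

Income Tax: taxable = $35,308.00
  $3,403.32 + 37.91% × ($35,308.00 − $17,200.00) = $3,403.32 + 37.91% × $18,108.00 = $10,268.06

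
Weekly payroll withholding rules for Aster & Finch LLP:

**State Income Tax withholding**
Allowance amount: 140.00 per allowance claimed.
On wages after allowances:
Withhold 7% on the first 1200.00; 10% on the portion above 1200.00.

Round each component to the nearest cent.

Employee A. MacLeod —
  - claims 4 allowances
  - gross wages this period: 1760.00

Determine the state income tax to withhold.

84.00

State Income Tax: taxable = 1760.00 − 4×140.00 = 1200.00
  7% × 1200.00 = 84.00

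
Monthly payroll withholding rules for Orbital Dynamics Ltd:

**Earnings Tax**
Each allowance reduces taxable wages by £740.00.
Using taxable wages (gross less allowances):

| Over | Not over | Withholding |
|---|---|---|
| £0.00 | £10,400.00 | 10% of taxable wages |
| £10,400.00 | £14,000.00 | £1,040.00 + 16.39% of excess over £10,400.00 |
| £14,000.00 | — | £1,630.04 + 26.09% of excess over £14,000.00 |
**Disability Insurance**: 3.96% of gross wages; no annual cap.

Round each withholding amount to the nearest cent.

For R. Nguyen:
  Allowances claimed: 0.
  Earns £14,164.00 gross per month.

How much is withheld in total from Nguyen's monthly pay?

Earnings Tax: taxable = £14,164.00
  £1,630.04 + 26.09% × (£14,164.00 − £14,000.00) = £1,630.04 + 26.09% × £164.00 = £1,672.83
Disability Insurance: 3.96% × £14,164.00 = £560.89
Total: £1,672.83 + £560.89 = £2,233.72

£2,233.72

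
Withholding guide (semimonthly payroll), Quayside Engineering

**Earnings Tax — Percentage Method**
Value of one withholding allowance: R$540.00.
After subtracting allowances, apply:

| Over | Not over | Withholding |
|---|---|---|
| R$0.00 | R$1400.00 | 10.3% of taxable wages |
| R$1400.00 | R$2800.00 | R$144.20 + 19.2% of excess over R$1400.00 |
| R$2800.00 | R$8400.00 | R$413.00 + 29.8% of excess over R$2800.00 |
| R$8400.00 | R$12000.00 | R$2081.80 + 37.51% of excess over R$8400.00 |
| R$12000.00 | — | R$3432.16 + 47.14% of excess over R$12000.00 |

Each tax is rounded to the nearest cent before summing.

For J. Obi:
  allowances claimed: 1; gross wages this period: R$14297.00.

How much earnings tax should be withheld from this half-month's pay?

R$4260.41

Earnings Tax: taxable = R$14297.00 − 1×R$540.00 = R$13757.00
  R$3432.16 + 47.14% × (R$13757.00 − R$12000.00) = R$3432.16 + 47.14% × R$1757.00 = R$4260.41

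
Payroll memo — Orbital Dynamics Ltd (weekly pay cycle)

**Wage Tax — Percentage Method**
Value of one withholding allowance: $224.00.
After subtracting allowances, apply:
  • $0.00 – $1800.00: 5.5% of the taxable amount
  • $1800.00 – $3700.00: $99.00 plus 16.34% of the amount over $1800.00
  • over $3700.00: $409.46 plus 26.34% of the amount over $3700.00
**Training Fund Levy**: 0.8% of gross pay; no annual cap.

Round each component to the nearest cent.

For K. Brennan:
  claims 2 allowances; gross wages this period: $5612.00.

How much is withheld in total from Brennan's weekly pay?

$839.98

Wage Tax: taxable = $5612.00 − 2×$224.00 = $5164.00
  $409.46 + 26.34% × ($5164.00 − $3700.00) = $409.46 + 26.34% × $1464.00 = $795.08
Training Fund Levy: 0.8% × $5612.00 = $44.90
Total: $795.08 + $44.90 = $839.98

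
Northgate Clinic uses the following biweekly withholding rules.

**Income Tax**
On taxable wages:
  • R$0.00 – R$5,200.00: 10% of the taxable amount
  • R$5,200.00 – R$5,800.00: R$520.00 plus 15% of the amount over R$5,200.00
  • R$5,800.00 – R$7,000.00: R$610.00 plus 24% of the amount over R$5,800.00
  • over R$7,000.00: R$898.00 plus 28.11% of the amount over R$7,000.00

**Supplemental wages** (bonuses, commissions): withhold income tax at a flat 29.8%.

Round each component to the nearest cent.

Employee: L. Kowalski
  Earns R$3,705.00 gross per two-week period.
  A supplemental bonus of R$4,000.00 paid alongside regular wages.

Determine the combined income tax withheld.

R$1,562.50

Income Tax: taxable = R$3,705.00
  10% × R$3,705.00 = R$370.50
Supplemental (29.8% flat on bonus): 29.8% × R$4,000.00 = R$1,192.00
Total income tax: R$370.50 + R$1,192.00 = R$1,562.50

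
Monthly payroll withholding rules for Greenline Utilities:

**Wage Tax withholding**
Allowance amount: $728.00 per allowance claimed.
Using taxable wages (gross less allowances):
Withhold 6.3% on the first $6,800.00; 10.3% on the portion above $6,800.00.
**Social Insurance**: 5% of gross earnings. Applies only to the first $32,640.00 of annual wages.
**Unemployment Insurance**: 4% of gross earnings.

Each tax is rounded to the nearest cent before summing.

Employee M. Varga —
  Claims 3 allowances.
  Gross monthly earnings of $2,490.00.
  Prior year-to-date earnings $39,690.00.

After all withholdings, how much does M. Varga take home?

Wage Tax: taxable = $2,490.00 − 3×$728.00 = $306.00
  6.3% × $306.00 = $19.28
Social Insurance: YTD $39,690.00 ≥ cap $32,640.00 → $0.00
Unemployment Insurance: 4% × $2,490.00 = $99.60
Total withheld: $19.28 + $0.00 + $99.60 = $118.88
Net pay: $2,490.00 − $118.88 = $2,371.12

$2,371.12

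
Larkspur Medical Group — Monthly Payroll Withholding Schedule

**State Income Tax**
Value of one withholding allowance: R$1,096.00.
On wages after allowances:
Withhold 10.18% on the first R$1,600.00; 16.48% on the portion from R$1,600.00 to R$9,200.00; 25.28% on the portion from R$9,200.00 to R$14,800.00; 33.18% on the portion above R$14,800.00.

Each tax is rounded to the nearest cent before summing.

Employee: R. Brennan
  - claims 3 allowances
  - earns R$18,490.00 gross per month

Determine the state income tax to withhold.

R$2,964.42

State Income Tax: taxable = R$18,490.00 − 3×R$1,096.00 = R$15,202.00
  R$2,831.04 + 33.18% × (R$15,202.00 − R$14,800.00) = R$2,831.04 + 33.18% × R$402.00 = R$2,964.42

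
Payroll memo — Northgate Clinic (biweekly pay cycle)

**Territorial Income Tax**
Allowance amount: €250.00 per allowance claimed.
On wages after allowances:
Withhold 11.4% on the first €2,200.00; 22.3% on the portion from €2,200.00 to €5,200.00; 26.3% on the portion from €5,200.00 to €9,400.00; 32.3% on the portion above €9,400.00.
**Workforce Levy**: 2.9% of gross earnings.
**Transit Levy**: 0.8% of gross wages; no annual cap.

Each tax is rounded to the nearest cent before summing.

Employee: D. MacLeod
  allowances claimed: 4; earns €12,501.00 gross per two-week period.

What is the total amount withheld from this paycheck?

€3,165.56

Territorial Income Tax: taxable = €12,501.00 − 4×€250.00 = €11,501.00
  €2,024.40 + 32.3% × (€11,501.00 − €9,400.00) = €2,024.40 + 32.3% × €2,101.00 = €2,703.02
Workforce Levy: 2.9% × €12,501.00 = €362.53
Transit Levy: 0.8% × €12,501.00 = €100.01
Total: €2,703.02 + €362.53 + €100.01 = €3,165.56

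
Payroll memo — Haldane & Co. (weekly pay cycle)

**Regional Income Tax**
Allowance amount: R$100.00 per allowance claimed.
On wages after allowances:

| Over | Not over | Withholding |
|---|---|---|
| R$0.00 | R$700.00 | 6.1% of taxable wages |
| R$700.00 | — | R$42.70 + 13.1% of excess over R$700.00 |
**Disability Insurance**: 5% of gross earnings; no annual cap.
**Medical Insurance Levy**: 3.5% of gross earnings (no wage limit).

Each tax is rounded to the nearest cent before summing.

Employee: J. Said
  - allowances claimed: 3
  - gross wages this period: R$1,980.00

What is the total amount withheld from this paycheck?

Regional Income Tax: taxable = R$1,980.00 − 3×R$100.00 = R$1,680.00
  R$42.70 + 13.1% × (R$1,680.00 − R$700.00) = R$42.70 + 13.1% × R$980.00 = R$171.08
Disability Insurance: 5% × R$1,980.00 = R$99.00
Medical Insurance Levy: 3.5% × R$1,980.00 = R$69.30
Total: R$171.08 + R$99.00 + R$69.30 = R$339.38

R$339.38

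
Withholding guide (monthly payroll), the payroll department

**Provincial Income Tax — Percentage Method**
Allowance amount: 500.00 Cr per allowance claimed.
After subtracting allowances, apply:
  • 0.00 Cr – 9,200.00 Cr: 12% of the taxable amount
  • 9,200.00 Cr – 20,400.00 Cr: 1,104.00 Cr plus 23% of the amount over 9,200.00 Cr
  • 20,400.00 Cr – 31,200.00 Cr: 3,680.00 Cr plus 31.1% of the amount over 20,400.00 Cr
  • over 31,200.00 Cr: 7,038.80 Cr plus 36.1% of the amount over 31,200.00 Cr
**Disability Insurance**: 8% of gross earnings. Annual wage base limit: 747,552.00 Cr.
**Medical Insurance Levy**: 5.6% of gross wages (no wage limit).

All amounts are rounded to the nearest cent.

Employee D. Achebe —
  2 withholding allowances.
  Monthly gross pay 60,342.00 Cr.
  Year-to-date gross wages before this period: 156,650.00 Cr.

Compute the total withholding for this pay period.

Provincial Income Tax: taxable = 60,342.00 Cr − 2×500.00 Cr = 59,342.00 Cr
  7,038.80 Cr + 36.1% × (59,342.00 Cr − 31,200.00 Cr) = 7,038.80 Cr + 36.1% × 28,142.00 Cr = 17,198.06 Cr
Disability Insurance: 8% × 60,342.00 Cr = 4,827.36 Cr
Medical Insurance Levy: 5.6% × 60,342.00 Cr = 3,379.15 Cr
Total: 17,198.06 Cr + 4,827.36 Cr + 3,379.15 Cr = 25,404.57 Cr

25,404.57 Cr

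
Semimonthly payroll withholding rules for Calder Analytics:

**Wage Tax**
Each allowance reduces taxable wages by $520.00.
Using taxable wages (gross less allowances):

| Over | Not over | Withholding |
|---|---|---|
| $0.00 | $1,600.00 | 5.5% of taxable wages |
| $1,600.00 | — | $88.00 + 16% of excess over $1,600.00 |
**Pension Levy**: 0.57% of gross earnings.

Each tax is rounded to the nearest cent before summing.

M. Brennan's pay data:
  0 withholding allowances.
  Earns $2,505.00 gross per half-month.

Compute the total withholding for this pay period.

Wage Tax: taxable = $2,505.00
  $88.00 + 16% × ($2,505.00 − $1,600.00) = $88.00 + 16% × $905.00 = $232.80
Pension Levy: 0.57% × $2,505.00 = $14.28
Total: $232.80 + $14.28 = $247.08

$247.08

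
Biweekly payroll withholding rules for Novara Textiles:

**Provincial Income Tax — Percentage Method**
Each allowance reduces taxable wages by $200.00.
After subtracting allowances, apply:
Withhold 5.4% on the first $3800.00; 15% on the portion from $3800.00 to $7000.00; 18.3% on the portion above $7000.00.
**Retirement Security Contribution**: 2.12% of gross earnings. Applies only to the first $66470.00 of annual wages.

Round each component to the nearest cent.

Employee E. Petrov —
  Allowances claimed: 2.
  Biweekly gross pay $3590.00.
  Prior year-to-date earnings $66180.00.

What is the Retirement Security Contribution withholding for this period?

$6.15

Retirement Security Contribution: cap $66470.00 − YTD $66180.00 = $290.00 subject; 2.12% × $290.00 = $6.15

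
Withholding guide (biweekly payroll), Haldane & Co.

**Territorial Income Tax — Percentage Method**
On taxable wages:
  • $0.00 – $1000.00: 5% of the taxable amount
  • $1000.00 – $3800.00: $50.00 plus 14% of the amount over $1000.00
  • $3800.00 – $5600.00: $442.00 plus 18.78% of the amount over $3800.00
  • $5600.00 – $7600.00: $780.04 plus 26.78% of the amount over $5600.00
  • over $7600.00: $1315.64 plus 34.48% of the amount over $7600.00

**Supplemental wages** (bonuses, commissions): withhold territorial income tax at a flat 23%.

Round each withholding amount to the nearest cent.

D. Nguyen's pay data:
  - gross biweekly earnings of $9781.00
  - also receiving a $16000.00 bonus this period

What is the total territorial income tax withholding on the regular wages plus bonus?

Territorial Income Tax: taxable = $9781.00
  $1315.64 + 34.48% × ($9781.00 − $7600.00) = $1315.64 + 34.48% × $2181.00 = $2067.65
Supplemental (23% flat on bonus): 23% × $16000.00 = $3680.00
Total territorial income tax: $2067.65 + $3680.00 = $5747.65

$5747.65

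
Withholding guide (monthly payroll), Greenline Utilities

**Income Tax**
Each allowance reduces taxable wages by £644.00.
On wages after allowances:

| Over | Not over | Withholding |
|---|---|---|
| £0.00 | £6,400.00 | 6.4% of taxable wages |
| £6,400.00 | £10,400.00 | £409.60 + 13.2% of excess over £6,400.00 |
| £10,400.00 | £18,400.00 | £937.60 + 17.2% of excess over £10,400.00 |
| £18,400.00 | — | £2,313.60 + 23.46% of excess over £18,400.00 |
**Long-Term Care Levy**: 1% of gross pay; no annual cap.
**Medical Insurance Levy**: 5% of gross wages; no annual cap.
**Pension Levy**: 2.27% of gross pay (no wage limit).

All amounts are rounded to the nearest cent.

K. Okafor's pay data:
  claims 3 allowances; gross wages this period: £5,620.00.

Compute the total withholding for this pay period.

£700.80

Income Tax: taxable = £5,620.00 − 3×£644.00 = £3,688.00
  6.4% × £3,688.00 = £236.03
Long-Term Care Levy: 1% × £5,620.00 = £56.20
Medical Insurance Levy: 5% × £5,620.00 = £281.00
Pension Levy: 2.27% × £5,620.00 = £127.57
Total: £236.03 + £56.20 + £281.00 + £127.57 = £700.80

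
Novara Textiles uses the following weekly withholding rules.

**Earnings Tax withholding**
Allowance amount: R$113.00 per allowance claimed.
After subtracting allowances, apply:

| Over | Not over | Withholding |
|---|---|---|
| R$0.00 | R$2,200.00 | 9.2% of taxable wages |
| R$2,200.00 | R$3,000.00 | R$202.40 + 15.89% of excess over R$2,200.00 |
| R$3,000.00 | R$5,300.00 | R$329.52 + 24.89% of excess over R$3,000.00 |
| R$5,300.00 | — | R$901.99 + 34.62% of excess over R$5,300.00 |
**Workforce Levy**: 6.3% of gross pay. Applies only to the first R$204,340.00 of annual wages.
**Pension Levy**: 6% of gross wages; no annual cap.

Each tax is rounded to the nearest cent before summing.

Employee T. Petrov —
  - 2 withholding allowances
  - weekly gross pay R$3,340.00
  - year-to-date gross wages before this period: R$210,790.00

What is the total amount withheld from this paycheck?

R$558.29

Earnings Tax: taxable = R$3,340.00 − 2×R$113.00 = R$3,114.00
  R$329.52 + 24.89% × (R$3,114.00 − R$3,000.00) = R$329.52 + 24.89% × R$114.00 = R$357.89
Workforce Levy: YTD R$210,790.00 ≥ cap R$204,340.00 → R$0.00
Pension Levy: 6% × R$3,340.00 = R$200.40
Total: R$357.89 + R$0.00 + R$200.40 = R$558.29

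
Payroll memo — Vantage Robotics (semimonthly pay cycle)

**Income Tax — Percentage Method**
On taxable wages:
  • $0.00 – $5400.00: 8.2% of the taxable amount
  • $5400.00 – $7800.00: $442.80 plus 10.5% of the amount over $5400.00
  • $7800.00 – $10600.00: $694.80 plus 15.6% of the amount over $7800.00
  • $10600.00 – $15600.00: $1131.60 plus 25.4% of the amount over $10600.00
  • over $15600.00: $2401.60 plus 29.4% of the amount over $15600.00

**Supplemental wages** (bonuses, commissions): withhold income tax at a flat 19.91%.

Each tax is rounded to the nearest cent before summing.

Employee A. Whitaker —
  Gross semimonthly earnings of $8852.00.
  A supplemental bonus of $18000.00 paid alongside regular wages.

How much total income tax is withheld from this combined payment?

Income Tax: taxable = $8852.00
  $694.80 + 15.6% × ($8852.00 − $7800.00) = $694.80 + 15.6% × $1052.00 = $858.91
Supplemental (19.91% flat on bonus): 19.91% × $18000.00 = $3583.80
Total income tax: $858.91 + $3583.80 = $4442.71

$4442.71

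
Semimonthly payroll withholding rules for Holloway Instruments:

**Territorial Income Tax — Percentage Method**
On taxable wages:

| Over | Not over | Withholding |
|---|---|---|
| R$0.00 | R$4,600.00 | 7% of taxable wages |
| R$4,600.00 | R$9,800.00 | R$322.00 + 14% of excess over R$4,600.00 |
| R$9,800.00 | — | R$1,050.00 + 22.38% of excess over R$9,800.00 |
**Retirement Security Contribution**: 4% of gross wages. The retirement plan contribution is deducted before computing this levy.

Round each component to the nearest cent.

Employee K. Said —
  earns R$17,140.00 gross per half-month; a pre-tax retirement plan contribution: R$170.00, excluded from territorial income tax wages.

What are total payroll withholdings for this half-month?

R$3,333.45

Territorial Income Tax: taxable = R$17,140.00 − R$170.00 = R$16,970.00
  R$1,050.00 + 22.38% × (R$16,970.00 − R$9,800.00) = R$1,050.00 + 22.38% × R$7,170.00 = R$2,654.65
Retirement Security Contribution: 4% × R$16,970.00 = R$678.80
Total: R$2,654.65 + R$678.80 = R$3,333.45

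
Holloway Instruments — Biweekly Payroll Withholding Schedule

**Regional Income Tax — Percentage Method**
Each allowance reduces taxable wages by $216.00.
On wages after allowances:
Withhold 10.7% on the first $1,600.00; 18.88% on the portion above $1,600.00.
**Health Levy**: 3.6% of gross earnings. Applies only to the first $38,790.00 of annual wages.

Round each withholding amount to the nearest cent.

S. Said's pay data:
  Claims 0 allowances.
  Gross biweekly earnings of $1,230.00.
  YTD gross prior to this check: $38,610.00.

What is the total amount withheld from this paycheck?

$138.09

Regional Income Tax: taxable = $1,230.00
  10.7% × $1,230.00 = $131.61
Health Levy: cap $38,790.00 − YTD $38,610.00 = $180.00 subject; 3.6% × $180.00 = $6.48
Total: $131.61 + $6.48 = $138.09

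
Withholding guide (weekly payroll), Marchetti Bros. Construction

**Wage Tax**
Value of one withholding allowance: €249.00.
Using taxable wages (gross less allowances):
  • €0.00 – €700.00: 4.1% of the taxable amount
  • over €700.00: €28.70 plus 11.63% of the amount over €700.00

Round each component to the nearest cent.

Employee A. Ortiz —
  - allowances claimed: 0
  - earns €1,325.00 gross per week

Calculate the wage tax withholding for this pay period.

€101.39

Wage Tax: taxable = €1,325.00
  €28.70 + 11.63% × (€1,325.00 − €700.00) = €28.70 + 11.63% × €625.00 = €101.39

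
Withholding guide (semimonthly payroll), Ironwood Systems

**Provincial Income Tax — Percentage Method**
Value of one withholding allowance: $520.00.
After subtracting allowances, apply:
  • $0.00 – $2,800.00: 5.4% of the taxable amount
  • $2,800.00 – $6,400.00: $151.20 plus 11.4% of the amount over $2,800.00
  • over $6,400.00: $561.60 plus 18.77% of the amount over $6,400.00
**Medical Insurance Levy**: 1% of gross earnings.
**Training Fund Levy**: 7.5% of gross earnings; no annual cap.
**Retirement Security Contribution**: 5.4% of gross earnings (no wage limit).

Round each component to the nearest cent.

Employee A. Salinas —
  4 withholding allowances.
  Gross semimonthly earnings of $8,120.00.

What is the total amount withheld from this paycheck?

$1,649.24

Provincial Income Tax: taxable = $8,120.00 − 4×$520.00 = $6,040.00
  $151.20 + 11.4% × ($6,040.00 − $2,800.00) = $151.20 + 11.4% × $3,240.00 = $520.56
Medical Insurance Levy: 1% × $8,120.00 = $81.20
Training Fund Levy: 7.5% × $8,120.00 = $609.00
Retirement Security Contribution: 5.4% × $8,120.00 = $438.48
Total: $520.56 + $81.20 + $609.00 + $438.48 = $1,649.24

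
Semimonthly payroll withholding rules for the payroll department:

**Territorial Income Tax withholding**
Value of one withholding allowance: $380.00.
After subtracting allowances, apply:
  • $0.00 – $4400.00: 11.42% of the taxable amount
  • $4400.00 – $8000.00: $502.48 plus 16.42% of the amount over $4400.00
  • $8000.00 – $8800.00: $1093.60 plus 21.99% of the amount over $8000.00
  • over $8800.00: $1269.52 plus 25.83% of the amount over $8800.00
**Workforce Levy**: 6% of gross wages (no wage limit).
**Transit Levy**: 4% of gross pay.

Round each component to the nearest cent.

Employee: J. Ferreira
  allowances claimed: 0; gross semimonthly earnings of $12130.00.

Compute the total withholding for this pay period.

Territorial Income Tax: taxable = $12130.00
  $1269.52 + 25.83% × ($12130.00 − $8800.00) = $1269.52 + 25.83% × $3330.00 = $2129.66
Workforce Levy: 6% × $12130.00 = $727.80
Transit Levy: 4% × $12130.00 = $485.20
Total: $2129.66 + $727.80 + $485.20 = $3342.66

$3342.66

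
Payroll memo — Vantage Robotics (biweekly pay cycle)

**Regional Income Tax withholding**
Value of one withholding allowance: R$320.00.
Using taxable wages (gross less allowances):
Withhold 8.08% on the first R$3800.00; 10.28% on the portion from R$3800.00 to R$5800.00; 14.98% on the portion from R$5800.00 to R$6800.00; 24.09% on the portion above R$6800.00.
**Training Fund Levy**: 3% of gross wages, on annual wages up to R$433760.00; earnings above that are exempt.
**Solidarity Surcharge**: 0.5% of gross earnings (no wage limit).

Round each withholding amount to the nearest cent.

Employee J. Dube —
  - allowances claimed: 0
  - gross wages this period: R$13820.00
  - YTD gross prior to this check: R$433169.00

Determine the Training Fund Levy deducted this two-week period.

R$17.73

Training Fund Levy: cap R$433760.00 − YTD R$433169.00 = R$591.00 subject; 3% × R$591.00 = R$17.73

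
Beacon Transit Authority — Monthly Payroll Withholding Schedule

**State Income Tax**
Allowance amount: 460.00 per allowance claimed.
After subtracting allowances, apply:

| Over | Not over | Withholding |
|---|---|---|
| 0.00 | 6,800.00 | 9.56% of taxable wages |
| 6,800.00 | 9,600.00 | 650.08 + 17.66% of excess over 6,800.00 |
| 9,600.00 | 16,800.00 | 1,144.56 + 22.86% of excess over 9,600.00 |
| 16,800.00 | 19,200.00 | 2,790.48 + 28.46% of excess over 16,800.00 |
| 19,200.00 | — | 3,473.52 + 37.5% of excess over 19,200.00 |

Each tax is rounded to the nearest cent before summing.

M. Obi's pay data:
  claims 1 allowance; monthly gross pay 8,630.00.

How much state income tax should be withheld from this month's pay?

State Income Tax: taxable = 8,630.00 − 1×460.00 = 8,170.00
  650.08 + 17.66% × (8,170.00 − 6,800.00) = 650.08 + 17.66% × 1,370.00 = 892.02

892.02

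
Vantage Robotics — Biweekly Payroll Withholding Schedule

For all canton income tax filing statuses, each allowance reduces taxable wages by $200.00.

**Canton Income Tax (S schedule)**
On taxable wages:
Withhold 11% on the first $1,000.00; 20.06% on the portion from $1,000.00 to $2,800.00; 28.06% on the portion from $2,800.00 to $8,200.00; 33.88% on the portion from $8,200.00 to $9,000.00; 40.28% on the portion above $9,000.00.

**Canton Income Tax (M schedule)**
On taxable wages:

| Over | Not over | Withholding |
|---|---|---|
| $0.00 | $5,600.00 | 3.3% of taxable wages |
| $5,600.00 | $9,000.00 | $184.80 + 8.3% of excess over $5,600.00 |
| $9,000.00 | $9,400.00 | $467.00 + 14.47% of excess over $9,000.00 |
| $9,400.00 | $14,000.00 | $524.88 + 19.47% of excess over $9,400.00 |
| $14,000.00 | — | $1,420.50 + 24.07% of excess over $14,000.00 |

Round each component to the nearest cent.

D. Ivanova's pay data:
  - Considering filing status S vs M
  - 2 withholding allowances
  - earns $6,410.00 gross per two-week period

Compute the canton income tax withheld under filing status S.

$1,371.81

Canton Income Tax (S): taxable = $6,410.00 − 2×$200.00 = $6,010.00
  $471.08 + 28.06% × ($6,010.00 − $2,800.00) = $471.08 + 28.06% × $3,210.00 = $1,371.81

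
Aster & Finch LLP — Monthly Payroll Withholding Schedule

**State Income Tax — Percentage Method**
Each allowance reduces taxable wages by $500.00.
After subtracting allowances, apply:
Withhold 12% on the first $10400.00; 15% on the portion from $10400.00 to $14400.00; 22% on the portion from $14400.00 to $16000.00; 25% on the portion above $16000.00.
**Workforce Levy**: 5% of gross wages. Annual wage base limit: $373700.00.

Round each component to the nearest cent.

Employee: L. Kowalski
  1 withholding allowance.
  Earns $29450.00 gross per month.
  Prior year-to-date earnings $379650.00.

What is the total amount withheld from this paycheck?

$5437.50

State Income Tax: taxable = $29450.00 − 1×$500.00 = $28950.00
  $2200.00 + 25% × ($28950.00 − $16000.00) = $2200.00 + 25% × $12950.00 = $5437.50
Workforce Levy: YTD $379650.00 ≥ cap $373700.00 → $0.00
Total: $5437.50 + $0.00 = $5437.50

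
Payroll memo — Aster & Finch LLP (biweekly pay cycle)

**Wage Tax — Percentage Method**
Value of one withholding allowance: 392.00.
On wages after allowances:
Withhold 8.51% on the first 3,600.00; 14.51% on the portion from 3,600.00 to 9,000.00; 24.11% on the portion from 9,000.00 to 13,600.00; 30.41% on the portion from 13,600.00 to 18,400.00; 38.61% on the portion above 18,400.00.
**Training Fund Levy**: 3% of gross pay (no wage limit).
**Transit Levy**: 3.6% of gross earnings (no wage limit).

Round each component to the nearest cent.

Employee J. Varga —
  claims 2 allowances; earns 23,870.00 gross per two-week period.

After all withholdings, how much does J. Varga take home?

16,826.68

Wage Tax: taxable = 23,870.00 − 2×392.00 = 23,086.00
  3,658.64 + 38.61% × (23,086.00 − 18,400.00) = 3,658.64 + 38.61% × 4,686.00 = 5,467.90
Training Fund Levy: 3% × 23,870.00 = 716.10
Transit Levy: 3.6% × 23,870.00 = 859.32
Total withheld: 5,467.90 + 716.10 + 859.32 = 7,043.32
Net pay: 23,870.00 − 7,043.32 = 16,826.68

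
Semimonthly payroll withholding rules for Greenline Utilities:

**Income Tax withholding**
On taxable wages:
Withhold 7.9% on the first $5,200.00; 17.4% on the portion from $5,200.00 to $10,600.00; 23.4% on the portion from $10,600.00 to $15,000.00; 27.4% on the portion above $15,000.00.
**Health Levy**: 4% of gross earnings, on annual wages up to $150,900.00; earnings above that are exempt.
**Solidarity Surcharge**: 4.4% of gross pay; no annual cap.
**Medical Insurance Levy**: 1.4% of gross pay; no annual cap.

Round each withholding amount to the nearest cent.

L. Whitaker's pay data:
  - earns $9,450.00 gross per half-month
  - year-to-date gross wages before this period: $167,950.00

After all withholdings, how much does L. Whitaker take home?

Income Tax: taxable = $9,450.00
  $410.80 + 17.4% × ($9,450.00 − $5,200.00) = $410.80 + 17.4% × $4,250.00 = $1,150.30
Health Levy: YTD $167,950.00 ≥ cap $150,900.00 → $0.00
Solidarity Surcharge: 4.4% × $9,450.00 = $415.80
Medical Insurance Levy: 1.4% × $9,450.00 = $132.30
Total withheld: $1,150.30 + $0.00 + $415.80 + $132.30 = $1,698.40
Net pay: $9,450.00 − $1,698.40 = $7,751.60

$7,751.60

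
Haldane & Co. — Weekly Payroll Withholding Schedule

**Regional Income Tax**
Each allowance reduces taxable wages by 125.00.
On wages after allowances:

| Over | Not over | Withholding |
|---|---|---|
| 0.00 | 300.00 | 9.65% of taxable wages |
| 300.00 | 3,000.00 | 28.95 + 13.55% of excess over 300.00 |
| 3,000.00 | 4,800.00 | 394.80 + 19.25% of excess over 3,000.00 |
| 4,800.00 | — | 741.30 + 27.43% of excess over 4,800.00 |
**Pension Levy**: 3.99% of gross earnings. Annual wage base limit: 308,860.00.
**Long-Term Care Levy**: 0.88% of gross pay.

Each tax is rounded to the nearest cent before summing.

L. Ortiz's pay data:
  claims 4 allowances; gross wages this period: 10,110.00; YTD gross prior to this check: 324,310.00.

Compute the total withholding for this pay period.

Regional Income Tax: taxable = 10,110.00 − 4×125.00 = 9,610.00
  741.30 + 27.43% × (9,610.00 − 4,800.00) = 741.30 + 27.43% × 4,810.00 = 2,060.68
Pension Levy: YTD 324,310.00 ≥ cap 308,860.00 → 0.00
Long-Term Care Levy: 0.88% × 10,110.00 = 88.97
Total: 2,060.68 + 0.00 + 88.97 = 2,149.65

2,149.65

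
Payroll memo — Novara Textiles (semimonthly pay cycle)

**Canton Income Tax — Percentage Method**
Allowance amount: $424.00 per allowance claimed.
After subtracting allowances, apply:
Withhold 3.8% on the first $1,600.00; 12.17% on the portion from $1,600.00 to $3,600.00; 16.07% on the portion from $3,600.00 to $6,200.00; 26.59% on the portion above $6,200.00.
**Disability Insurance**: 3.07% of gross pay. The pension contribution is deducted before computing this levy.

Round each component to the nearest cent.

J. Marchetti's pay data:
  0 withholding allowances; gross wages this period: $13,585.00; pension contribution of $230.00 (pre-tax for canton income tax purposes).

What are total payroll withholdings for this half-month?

$3,034.53

Canton Income Tax: taxable = $13,585.00 − $230.00 = $13,355.00
  $722.02 + 26.59% × ($13,355.00 − $6,200.00) = $722.02 + 26.59% × $7,155.00 = $2,624.53
Disability Insurance: 3.07% × $13,355.00 = $410.00
Total: $2,624.53 + $410.00 = $3,034.53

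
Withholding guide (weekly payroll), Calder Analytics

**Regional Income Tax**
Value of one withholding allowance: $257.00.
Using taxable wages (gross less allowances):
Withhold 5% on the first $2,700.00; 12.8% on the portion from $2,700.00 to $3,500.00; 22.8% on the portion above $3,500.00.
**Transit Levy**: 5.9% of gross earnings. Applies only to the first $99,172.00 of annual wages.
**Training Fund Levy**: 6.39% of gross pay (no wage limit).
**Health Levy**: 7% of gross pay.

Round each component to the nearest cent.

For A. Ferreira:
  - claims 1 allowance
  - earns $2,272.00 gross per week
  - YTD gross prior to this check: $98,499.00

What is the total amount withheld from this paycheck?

Regional Income Tax: taxable = $2,272.00 − 1×$257.00 = $2,015.00
  5% × $2,015.00 = $100.75
Transit Levy: cap $99,172.00 − YTD $98,499.00 = $673.00 subject; 5.9% × $673.00 = $39.71
Training Fund Levy: 6.39% × $2,272.00 = $145.18
Health Levy: 7% × $2,272.00 = $159.04
Total: $100.75 + $39.71 + $145.18 + $159.04 = $444.68

$444.68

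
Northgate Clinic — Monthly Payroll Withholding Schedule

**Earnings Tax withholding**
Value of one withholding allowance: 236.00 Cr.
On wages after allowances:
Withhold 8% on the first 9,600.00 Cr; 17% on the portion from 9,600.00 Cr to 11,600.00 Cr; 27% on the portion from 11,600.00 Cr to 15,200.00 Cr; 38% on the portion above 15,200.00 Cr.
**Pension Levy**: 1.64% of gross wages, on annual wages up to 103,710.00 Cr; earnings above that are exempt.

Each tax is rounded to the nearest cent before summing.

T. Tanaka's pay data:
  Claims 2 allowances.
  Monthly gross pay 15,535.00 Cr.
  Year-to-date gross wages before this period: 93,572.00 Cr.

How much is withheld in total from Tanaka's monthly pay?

2,209.27 Cr

Earnings Tax: taxable = 15,535.00 Cr − 2×236.00 Cr = 15,063.00 Cr
  1,108.00 Cr + 27% × (15,063.00 Cr − 11,600.00 Cr) = 1,108.00 Cr + 27% × 3,463.00 Cr = 2,043.01 Cr
Pension Levy: cap 103,710.00 Cr − YTD 93,572.00 Cr = 10,138.00 Cr subject; 1.64% × 10,138.00 Cr = 166.26 Cr
Total: 2,043.01 Cr + 166.26 Cr = 2,209.27 Cr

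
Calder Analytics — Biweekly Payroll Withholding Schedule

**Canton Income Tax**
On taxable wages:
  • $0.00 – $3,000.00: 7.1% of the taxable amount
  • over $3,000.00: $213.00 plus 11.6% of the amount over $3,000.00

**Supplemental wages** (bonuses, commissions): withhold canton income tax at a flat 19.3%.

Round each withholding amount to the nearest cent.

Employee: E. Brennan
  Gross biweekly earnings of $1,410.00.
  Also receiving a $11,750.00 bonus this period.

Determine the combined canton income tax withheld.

Canton Income Tax: taxable = $1,410.00
  7.1% × $1,410.00 = $100.11
Supplemental (19.3% flat on bonus): 19.3% × $11,750.00 = $2,267.75
Total canton income tax: $100.11 + $2,267.75 = $2,367.86

$2,367.86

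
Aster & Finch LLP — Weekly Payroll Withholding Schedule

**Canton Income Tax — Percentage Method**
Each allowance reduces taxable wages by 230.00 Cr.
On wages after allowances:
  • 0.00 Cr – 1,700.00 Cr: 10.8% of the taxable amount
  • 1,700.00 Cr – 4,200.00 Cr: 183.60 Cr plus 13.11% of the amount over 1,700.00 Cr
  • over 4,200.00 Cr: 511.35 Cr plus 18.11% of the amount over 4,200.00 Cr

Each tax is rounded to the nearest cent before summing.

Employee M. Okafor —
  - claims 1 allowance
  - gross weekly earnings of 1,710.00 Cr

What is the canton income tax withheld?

Canton Income Tax: taxable = 1,710.00 Cr − 1×230.00 Cr = 1,480.00 Cr
  10.8% × 1,480.00 Cr = 159.84 Cr

159.84 Cr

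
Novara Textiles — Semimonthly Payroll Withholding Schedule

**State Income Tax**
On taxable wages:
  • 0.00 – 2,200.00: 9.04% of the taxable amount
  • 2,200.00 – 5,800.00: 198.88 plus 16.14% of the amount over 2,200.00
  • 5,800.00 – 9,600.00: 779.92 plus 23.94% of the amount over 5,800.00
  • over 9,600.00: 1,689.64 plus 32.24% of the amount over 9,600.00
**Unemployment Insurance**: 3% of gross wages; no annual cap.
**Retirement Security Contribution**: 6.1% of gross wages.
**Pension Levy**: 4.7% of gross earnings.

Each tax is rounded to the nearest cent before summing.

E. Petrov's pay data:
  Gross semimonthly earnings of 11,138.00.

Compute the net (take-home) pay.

7,415.46

State Income Tax: taxable = 11,138.00
  1,689.64 + 32.24% × (11,138.00 − 9,600.00) = 1,689.64 + 32.24% × 1,538.00 = 2,185.49
Unemployment Insurance: 3% × 11,138.00 = 334.14
Retirement Security Contribution: 6.1% × 11,138.00 = 679.42
Pension Levy: 4.7% × 11,138.00 = 523.49
Total withheld: 2,185.49 + 334.14 + 679.42 + 523.49 = 3,722.54
Net pay: 11,138.00 − 3,722.54 = 7,415.46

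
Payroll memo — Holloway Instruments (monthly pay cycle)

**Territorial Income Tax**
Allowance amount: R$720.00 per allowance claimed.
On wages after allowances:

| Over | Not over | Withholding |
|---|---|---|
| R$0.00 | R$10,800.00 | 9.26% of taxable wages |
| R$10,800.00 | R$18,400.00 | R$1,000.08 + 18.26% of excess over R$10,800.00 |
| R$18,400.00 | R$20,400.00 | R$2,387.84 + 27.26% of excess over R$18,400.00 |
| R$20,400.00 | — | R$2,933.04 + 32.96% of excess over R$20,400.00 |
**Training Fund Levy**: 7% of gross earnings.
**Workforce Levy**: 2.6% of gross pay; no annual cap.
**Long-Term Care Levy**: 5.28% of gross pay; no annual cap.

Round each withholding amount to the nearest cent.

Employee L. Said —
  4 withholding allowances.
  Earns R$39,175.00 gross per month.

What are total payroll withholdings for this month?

R$14,001.27

Territorial Income Tax: taxable = R$39,175.00 − 4×R$720.00 = R$36,295.00
  R$2,933.04 + 32.96% × (R$36,295.00 − R$20,400.00) = R$2,933.04 + 32.96% × R$15,895.00 = R$8,172.03
Training Fund Levy: 7% × R$39,175.00 = R$2,742.25
Workforce Levy: 2.6% × R$39,175.00 = R$1,018.55
Long-Term Care Levy: 5.28% × R$39,175.00 = R$2,068.44
Total: R$8,172.03 + R$2,742.25 + R$1,018.55 + R$2,068.44 = R$14,001.27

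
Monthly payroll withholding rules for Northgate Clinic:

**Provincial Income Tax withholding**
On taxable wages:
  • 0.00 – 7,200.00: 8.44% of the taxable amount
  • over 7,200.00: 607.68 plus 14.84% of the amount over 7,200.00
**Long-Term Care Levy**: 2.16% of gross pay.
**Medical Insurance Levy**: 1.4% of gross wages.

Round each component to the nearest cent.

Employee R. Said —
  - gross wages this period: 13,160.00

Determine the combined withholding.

1,960.64

Provincial Income Tax: taxable = 13,160.00
  607.68 + 14.84% × (13,160.00 − 7,200.00) = 607.68 + 14.84% × 5,960.00 = 1,492.14
Long-Term Care Levy: 2.16% × 13,160.00 = 284.26
Medical Insurance Levy: 1.4% × 13,160.00 = 184.24
Total: 1,492.14 + 284.26 + 184.24 = 1,960.64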